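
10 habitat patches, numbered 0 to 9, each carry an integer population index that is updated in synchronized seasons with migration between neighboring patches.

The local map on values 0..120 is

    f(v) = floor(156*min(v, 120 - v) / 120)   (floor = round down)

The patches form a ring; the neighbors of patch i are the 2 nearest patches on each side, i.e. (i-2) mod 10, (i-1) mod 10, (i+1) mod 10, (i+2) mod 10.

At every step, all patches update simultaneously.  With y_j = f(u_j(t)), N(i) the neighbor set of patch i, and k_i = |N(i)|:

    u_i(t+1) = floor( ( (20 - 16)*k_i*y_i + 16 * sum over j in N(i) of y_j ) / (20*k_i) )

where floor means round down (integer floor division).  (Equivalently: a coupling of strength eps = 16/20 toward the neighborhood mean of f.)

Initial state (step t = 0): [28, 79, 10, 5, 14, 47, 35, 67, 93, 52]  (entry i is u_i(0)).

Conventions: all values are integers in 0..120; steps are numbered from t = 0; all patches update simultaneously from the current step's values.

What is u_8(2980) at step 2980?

Answer: u_8(2980) = 75
Key observation: The state at step 14, [75, 75, 75, 75, 75, 75, 75, 75, 75, 75], reappears at step 16: the system is in a cycle of period 2 from step 14 on.  Therefore the state at step 2980 equals the state at step 14 + ((2980 - 14) mod 2) = 14, which is [75, 75, 75, 75, 75, 75, 75, 75, 75, 75].

Derivation:
t=0: [28, 79, 10, 5, 14, 47, 35, 67, 93, 52]
t=1: [40, 35, 25, 30, 28, 39, 45, 55, 50, 51]
t=2: [52, 46, 40, 40, 43, 50, 56, 62, 62, 59]
t=3: [65, 61, 57, 56, 59, 63, 68, 72, 73, 70]
t=4: [69, 71, 73, 74, 72, 70, 68, 65, 65, 67]
t=5: [65, 63, 62, 62, 62, 64, 67, 68, 68, 67]
t=6: [71, 72, 74, 74, 73, 71, 69, 68, 68, 69]
t=7: [63, 61, 60, 60, 61, 63, 64, 65, 65, 65]
t=8: [74, 75, 76, 76, 75, 74, 72, 71, 71, 72]
t=9: [59, 58, 57, 57, 58, 59, 61, 61, 61, 61]
t=10: [75, 75, 74, 74, 75, 75, 75, 76, 76, 75]
t=11: [58, 58, 58, 58, 58, 58, 57, 57, 57, 57]
t=12: [74, 74, 75, 75, 74, 74, 74, 74, 74, 74]
t=13: [58, 58, 58, 58, 58, 58, 59, 59, 59, 59]
t=14: [75, 75, 75, 75, 75, 75, 75, 75, 75, 75]
t=15: [58, 58, 58, 58, 58, 58, 58, 58, 58, 58]
t=16: [75, 75, 75, 75, 75, 75, 75, 75, 75, 75]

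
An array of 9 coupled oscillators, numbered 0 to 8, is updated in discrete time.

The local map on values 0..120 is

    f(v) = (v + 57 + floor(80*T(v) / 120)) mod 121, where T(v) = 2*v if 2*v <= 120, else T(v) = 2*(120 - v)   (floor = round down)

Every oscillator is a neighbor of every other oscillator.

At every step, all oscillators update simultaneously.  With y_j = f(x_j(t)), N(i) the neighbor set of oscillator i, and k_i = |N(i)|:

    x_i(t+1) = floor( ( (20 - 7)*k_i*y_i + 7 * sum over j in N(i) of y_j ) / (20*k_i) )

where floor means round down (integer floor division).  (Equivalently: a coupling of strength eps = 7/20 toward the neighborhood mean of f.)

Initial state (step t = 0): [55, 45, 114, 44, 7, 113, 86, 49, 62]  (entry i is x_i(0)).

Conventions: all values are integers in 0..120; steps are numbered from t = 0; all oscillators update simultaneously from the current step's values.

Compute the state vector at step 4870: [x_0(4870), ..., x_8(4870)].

Simulating step by step:
t=0: [55, 45, 114, 44, 7, 113, 86, 49, 62]
t=1: [61, 47, 58, 45, 67, 58, 63, 53, 68]
t=2: [70, 52, 68, 50, 69, 68, 70, 61, 69]
t=3: [70, 61, 71, 58, 71, 71, 70, 72, 71]
t=4: [72, 73, 72, 71, 72, 72, 72, 72, 72]
t=5: [71, 71, 71, 71, 71, 71, 71, 71, 71]
t=6: [72, 72, 72, 72, 72, 72, 72, 72, 72]
t=7: [72, 72, 72, 72, 72, 72, 72, 72, 72]

Answer: [72, 72, 72, 72, 72, 72, 72, 72, 72]
Key observation: The state at step 6, [72, 72, 72, 72, 72, 72, 72, 72, 72], reappears at step 7: the system is in a cycle of period 1 from step 6 on.  Therefore the state at step 4870 equals the state at step 6 + ((4870 - 6) mod 1) = 6, which is [72, 72, 72, 72, 72, 72, 72, 72, 72].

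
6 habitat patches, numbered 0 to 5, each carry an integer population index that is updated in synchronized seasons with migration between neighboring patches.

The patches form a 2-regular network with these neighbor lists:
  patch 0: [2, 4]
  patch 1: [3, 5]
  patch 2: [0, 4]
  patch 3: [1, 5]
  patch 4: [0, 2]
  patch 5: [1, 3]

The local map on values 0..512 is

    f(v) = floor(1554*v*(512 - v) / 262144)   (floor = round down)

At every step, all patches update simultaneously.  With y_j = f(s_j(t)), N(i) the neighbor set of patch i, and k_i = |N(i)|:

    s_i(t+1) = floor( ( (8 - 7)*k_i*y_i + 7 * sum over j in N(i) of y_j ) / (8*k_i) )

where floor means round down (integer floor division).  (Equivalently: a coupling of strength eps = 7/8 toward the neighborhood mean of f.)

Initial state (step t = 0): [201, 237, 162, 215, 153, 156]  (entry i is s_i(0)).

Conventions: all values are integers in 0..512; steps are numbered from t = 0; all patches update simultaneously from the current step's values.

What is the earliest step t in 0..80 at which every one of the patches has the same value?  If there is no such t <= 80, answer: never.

Answer: never
Key observation: The state at step 5 reappears at step 7 — the system is in a cycle of period 2 from step 5 on.  No step 0..7 is synchronized, and the cycle repeats forever, so no step up to 80 (or ever) has all patches equal.

Derivation:
t=0: [201, 237, 162, 215, 153, 156]  (not all equal)
t=1: [335, 357, 346, 360, 349, 375]  (not all equal)
t=2: [340, 315, 343, 317, 344, 323]  (not all equal)
t=3: [342, 363, 343, 364, 344, 365]  (not all equal)
t=4: [342, 318, 343, 319, 343, 319]  (not all equal)
t=5: [343, 364, 343, 364, 343, 364]  (not all equal)
t=6: [343, 319, 343, 319, 343, 319]  (not all equal)
t=7: [343, 364, 343, 364, 343, 364]  (not all equal)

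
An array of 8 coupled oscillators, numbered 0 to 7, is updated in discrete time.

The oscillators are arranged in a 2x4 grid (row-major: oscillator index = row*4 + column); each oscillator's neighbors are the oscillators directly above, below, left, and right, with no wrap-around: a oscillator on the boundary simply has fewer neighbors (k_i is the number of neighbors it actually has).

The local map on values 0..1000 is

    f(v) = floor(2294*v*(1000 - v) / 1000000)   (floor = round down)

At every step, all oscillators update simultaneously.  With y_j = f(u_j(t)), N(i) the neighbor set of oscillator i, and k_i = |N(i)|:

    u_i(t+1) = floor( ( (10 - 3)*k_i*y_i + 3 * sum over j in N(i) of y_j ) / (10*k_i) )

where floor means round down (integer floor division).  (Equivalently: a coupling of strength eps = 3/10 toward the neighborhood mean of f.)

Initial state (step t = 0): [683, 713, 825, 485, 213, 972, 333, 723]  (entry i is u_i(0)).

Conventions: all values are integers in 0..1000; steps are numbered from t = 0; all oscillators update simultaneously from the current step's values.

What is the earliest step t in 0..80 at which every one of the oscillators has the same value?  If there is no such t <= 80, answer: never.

Simulating step by step:
t=0: [683, 713, 825, 485, 213, 972, 333, 723]  (not all equal)
t=1: [475, 417, 386, 518, 352, 179, 441, 483]  (not all equal)
t=2: [562, 535, 549, 567, 502, 400, 540, 570]  (not all equal)
t=3: [566, 567, 567, 563, 568, 556, 566, 563]  (not all equal)
t=4: [562, 563, 563, 563, 562, 565, 563, 563]  (not all equal)
t=5: [564, 563, 564, 564, 563, 563, 563, 564]  (not all equal)
t=6: [564, 564, 564, 564, 564, 564, 564, 564]  (all equal)

Answer: 6
Key observation: Synchronization is absorbing here: once all oscillators are equal they stay equal, and step 6 is the first all-equal step.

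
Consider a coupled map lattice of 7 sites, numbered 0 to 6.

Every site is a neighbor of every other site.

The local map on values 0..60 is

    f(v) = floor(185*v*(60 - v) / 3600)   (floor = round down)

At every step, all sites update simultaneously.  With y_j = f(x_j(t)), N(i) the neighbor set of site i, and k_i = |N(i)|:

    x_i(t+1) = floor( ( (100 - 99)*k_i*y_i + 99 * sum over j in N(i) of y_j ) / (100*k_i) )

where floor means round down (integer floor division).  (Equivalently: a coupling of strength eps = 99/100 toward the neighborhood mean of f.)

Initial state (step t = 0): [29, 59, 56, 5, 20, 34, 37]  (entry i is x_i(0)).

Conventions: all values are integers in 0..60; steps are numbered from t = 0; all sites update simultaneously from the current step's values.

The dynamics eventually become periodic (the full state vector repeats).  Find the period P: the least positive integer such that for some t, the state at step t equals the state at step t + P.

Answer: 2
Key observation: The state at step 2, [45, 45, 45, 45, 45, 45, 45], reappears at step 4 — and no state repeats earlier — so the cycle the system enters has period 2.

Derivation:
t=0: [29, 59, 56, 5, 20, 34, 37]
t=1: [26, 33, 31, 31, 27, 26, 26]
t=2: [45, 45, 45, 45, 45, 45, 45]
t=3: [34, 34, 34, 34, 34, 34, 34]
t=4: [45, 45, 45, 45, 45, 45, 45]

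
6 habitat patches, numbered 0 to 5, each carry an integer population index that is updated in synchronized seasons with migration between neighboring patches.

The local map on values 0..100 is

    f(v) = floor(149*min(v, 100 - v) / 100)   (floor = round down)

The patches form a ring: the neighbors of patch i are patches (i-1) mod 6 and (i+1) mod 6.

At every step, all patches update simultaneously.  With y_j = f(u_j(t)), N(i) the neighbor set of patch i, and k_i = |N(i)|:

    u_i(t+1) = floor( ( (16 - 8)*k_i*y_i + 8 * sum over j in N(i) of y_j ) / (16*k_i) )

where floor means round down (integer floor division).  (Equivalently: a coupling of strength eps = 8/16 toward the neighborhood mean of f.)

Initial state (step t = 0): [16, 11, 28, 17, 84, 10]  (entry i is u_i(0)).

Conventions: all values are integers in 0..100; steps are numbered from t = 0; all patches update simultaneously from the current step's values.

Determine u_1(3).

Answer: u_1(3) = 52

Derivation:
t=0: [16, 11, 28, 17, 84, 10]
t=1: [19, 24, 30, 28, 21, 18]
t=2: [29, 35, 41, 39, 32, 27]
t=3: [44, 52, 58, 56, 48, 42]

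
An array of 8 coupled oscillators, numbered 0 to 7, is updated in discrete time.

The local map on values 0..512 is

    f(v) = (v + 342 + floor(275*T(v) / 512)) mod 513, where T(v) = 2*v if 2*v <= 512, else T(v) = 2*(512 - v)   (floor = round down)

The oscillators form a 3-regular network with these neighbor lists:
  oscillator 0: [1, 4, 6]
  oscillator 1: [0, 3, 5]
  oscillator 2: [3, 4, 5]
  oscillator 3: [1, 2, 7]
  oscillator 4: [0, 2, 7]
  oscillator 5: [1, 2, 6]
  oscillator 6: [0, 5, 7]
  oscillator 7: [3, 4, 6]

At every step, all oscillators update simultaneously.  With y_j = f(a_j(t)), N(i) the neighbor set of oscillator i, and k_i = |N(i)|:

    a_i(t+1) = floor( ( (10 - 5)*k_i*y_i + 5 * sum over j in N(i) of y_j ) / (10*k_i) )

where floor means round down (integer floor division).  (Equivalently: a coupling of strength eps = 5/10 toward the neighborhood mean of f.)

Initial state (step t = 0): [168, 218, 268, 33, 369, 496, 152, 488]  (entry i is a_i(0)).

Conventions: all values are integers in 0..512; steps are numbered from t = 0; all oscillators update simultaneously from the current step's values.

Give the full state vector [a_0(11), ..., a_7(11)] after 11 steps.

Answer: [352, 352, 352, 352, 352, 352, 352, 352]

Derivation:
t=0: [168, 218, 268, 33, 369, 496, 152, 488]
t=1: [217, 295, 363, 368, 321, 301, 215, 321]
t=2: [303, 342, 353, 352, 341, 341, 302, 340]
t=3: [355, 353, 352, 352, 353, 353, 355, 353]
t=4: [352, 352, 352, 352, 352, 352, 352, 352]
t=5: [352, 352, 352, 352, 352, 352, 352, 352]
t=6: [352, 352, 352, 352, 352, 352, 352, 352]
t=7: [352, 352, 352, 352, 352, 352, 352, 352]
t=8: [352, 352, 352, 352, 352, 352, 352, 352]
t=9: [352, 352, 352, 352, 352, 352, 352, 352]
t=10: [352, 352, 352, 352, 352, 352, 352, 352]
t=11: [352, 352, 352, 352, 352, 352, 352, 352]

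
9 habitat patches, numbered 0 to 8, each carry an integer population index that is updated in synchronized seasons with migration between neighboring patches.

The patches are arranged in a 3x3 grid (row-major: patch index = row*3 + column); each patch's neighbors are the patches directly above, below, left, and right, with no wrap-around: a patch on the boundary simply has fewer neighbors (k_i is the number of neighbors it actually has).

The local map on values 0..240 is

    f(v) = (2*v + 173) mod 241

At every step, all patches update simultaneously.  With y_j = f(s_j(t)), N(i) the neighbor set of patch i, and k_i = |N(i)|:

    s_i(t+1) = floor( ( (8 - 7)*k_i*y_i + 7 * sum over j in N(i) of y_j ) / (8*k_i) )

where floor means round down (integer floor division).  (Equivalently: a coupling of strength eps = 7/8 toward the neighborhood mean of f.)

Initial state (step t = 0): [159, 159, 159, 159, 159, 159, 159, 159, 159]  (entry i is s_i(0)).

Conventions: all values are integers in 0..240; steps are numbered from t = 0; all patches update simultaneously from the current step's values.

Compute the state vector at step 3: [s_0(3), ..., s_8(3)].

Simulating step by step:
t=0: [159, 159, 159, 159, 159, 159, 159, 159, 159]
t=1: [9, 9, 9, 9, 9, 9, 9, 9, 9]
t=2: [191, 191, 191, 191, 191, 191, 191, 191, 191]
t=3: [73, 73, 73, 73, 73, 73, 73, 73, 73]

Answer: [73, 73, 73, 73, 73, 73, 73, 73, 73]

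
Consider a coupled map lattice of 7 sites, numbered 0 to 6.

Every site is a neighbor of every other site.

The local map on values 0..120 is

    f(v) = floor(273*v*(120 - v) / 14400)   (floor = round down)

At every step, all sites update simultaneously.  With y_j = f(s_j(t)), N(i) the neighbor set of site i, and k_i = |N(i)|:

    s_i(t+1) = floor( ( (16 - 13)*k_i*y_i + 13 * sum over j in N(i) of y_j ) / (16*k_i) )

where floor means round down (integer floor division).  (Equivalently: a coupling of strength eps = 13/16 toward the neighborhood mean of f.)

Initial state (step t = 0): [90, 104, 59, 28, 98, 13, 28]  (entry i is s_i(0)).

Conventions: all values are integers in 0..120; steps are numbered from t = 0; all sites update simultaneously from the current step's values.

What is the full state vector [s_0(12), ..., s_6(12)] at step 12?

Answer: [67, 67, 67, 67, 67, 67, 67]

Derivation:
t=0: [90, 104, 59, 28, 98, 13, 28]
t=1: [44, 43, 45, 44, 44, 43, 44]
t=2: [62, 62, 62, 62, 62, 62, 62]
t=3: [68, 68, 68, 68, 68, 68, 68]
t=4: [67, 67, 67, 67, 67, 67, 67]
t=5: [67, 67, 67, 67, 67, 67, 67]
t=6: [67, 67, 67, 67, 67, 67, 67]
t=7: [67, 67, 67, 67, 67, 67, 67]
t=8: [67, 67, 67, 67, 67, 67, 67]
t=9: [67, 67, 67, 67, 67, 67, 67]
t=10: [67, 67, 67, 67, 67, 67, 67]
t=11: [67, 67, 67, 67, 67, 67, 67]
t=12: [67, 67, 67, 67, 67, 67, 67]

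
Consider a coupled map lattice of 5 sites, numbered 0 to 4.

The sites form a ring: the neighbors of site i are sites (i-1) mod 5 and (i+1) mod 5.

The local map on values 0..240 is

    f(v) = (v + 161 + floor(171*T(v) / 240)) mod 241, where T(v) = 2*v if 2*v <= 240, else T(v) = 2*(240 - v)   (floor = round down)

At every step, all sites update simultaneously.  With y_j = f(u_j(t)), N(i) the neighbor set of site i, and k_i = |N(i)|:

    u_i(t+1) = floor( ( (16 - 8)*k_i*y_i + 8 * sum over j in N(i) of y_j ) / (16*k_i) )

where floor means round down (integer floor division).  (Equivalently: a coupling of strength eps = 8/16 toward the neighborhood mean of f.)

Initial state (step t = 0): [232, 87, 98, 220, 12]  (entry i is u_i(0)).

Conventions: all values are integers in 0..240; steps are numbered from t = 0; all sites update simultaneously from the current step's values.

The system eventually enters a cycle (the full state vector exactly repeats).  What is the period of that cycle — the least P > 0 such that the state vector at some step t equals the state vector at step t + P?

Simulating step by step:
t=0: [232, 87, 98, 220, 12]
t=1: [161, 145, 153, 170, 177]
t=2: [193, 197, 195, 190, 188]
t=3: [179, 178, 179, 180, 181]
t=4: [185, 185, 185, 185, 185]
t=5: [183, 183, 183, 183, 183]
t=6: [184, 184, 184, 184, 184]
t=7: [183, 183, 183, 183, 183]

Answer: 2
Key observation: The state at step 5, [183, 183, 183, 183, 183], reappears at step 7 — and no state repeats earlier — so the cycle the system enters has period 2.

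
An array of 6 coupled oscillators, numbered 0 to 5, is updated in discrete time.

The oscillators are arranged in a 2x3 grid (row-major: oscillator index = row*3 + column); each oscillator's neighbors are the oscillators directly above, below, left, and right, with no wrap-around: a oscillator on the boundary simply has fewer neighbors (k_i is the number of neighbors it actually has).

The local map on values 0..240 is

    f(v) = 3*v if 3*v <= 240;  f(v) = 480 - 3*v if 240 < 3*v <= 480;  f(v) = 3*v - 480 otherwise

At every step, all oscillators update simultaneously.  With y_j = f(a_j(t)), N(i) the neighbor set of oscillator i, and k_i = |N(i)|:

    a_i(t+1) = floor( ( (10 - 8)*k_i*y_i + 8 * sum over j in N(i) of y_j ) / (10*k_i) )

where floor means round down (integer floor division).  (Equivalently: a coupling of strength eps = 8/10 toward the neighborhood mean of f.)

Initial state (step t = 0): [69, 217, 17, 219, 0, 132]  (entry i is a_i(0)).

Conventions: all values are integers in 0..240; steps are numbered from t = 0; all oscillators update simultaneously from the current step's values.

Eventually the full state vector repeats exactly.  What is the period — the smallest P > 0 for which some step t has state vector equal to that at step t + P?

Answer: 12
Key observation: The state at step 54, [136, 88, 136, 88, 136, 88], reappears at step 66 — and no state repeats earlier — so the cycle the system enters has period 12.

Derivation:
t=0: [69, 217, 17, 219, 0, 132]
t=1: [180, 103, 112, 118, 115, 37]
t=2: [130, 124, 141, 103, 135, 133]
t=3: [129, 80, 87, 100, 111, 69]
t=4: [186, 170, 222, 132, 196, 187]
t=5: [61, 105, 81, 91, 73, 133]
t=6: [185, 203, 145, 202, 164, 198]
t=7: [117, 61, 106, 60, 100, 45]
t=8: [171, 162, 159, 159, 168, 163]
t=9: [10, 17, 6, 23, 9, 12]
t=10: [54, 30, 38, 36, 47, 25]
t=11: [111, 129, 88, 142, 101, 117]
t=12: [88, 162, 132, 140, 109, 183]
t=13: [69, 122, 46, 159, 66, 108]
t=14: [88, 167, 135, 162, 112, 165]
t=15: [54, 120, 29, 145, 40, 90]
t=16: [98, 122, 149, 121, 124, 124]
t=17: [129, 110, 95, 141, 112, 78]
t=18: [101, 145, 192, 106, 146, 182]
t=19: [118, 93, 63, 120, 81, 68]
t=20: [153, 187, 199, 169, 187, 211]
t=21: [47, 74, 117, 46, 85, 109]
t=22: [172, 176, 175, 174, 181, 172]
t=23: [43, 48, 42, 48, 46, 50]
t=24: [141, 133, 142, 135, 144, 135]
t=25: [73, 58, 73, 57, 71, 55]
t=26: [181, 208, 179, 207, 178, 205]
t=27: [126, 75, 123, 75, 122, 71]
t=28: [200, 132, 197, 131, 199, 132]
t=29: [92, 109, 89, 112, 91, 108]
t=30: [159, 197, 166, 193, 162, 199]
t=31: [84, 29, 94, 23, 88, 33]
t=32: [108, 188, 114, 191, 111, 185]
t=33: [102, 134, 91, 139, 96, 129]
t=34: [91, 168, 109, 159, 100, 178]
t=35: [52, 148, 61, 155, 57, 144]
t=36: [51, 143, 70, 133, 60, 151]
t=37: [83, 155, 73, 149, 78, 161]
t=38: [65, 185, 51, 192, 60, 181]
t=39: [107, 155, 85, 169, 98, 145]
t=40: [48, 155, 69, 143, 60, 173]
t=41: [55, 144, 63, 139, 64, 162]
t=42: [77, 155, 59, 155, 69, 153]
t=43: [58, 167, 49, 178, 55, 157]
t=44: [64, 133, 41, 146, 55, 126]
t=45: [87, 144, 97, 151, 93, 135]
t=46: [73, 172, 87, 173, 80, 171]
t=47: [73, 188, 71, 191, 76, 190]
t=48: [114, 192, 112, 197, 116, 194]
t=49: [110, 129, 108, 130, 108, 130]
t=50: [103, 141, 104, 140, 104, 142]
t=51: [81, 146, 78, 147, 79, 145]
t=52: [79, 197, 81, 197, 81, 197]
t=53: [136, 211, 136, 211, 136, 211]
t=54: [136, 88, 136, 88, 136, 88]
t=55: [187, 100, 187, 100, 187, 100]
t=56: [160, 100, 160, 100, 160, 100]
t=57: [144, 36, 144, 36, 144, 36]
t=58: [96, 60, 96, 60, 96, 60]
t=59: [182, 189, 182, 189, 182, 189]
t=60: [82, 70, 82, 70, 82, 70]
t=61: [214, 229, 214, 229, 214, 229]
t=62: [198, 171, 198, 171, 198, 171]
t=63: [49, 97, 49, 97, 49, 97]
t=64: [180, 155, 180, 155, 180, 155]
t=65: [24, 51, 24, 51, 24, 51]
t=66: [136, 88, 136, 88, 136, 88]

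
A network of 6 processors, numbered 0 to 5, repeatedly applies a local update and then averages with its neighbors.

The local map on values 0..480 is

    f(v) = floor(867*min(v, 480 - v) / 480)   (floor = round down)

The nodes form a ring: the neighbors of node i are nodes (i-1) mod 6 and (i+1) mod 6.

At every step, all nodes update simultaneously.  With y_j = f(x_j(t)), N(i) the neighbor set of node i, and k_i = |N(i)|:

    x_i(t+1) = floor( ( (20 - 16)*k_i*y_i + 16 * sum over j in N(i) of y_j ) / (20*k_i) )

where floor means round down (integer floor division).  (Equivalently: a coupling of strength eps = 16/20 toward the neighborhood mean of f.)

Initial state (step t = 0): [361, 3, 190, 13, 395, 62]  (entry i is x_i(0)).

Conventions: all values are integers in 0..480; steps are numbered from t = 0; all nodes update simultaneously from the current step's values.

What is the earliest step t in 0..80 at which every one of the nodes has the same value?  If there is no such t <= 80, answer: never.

Answer: never
Key observation: The state at step 22 reappears at step 34 — the system is in a cycle of period 12 from step 22 on.  No step 0..34 is synchronized, and the cycle repeats forever, so no step up to 80 (or ever) has all nodes equal.

Derivation:
t=0: [361, 3, 190, 13, 395, 62]  (not all equal)
t=1: [89, 223, 79, 203, 84, 169]  (not all equal)
t=2: [314, 201, 335, 190, 298, 185]  (not all equal)
t=3: [338, 296, 334, 304, 336, 317]  (not all equal)
t=4: [301, 274, 312, 272, 296, 265]  (not all equal)
t=5: [368, 324, 359, 329, 371, 339]  (not all equal)
t=6: [254, 224, 264, 220, 249, 210]  (not all equal)
t=7: [394, 400, 398, 402, 393, 405]  (not all equal)
t=8: [142, 150, 143, 150, 141, 151]  (not all equal)
t=9: [268, 259, 267, 258, 267, 258]  (not all equal)
t=10: [396, 386, 396, 387, 396, 386]  (not all equal)
t=11: [165, 154, 164, 154, 164, 154]  (not all equal)
t=12: [282, 293, 281, 292, 281, 293]  (not all equal)
t=13: [341, 353, 342, 355, 342, 353]  (not all equal)
t=14: [233, 245, 231, 244, 231, 245]  (not all equal)
t=15: [423, 419, 423, 418, 423, 419]  (not all equal)
t=16: [108, 103, 108, 103, 108, 103]  (not all equal)
t=17: [187, 193, 187, 193, 187, 193]  (not all equal)
t=18: [345, 339, 345, 339, 345, 339]  (not all equal)
t=19: [251, 245, 251, 245, 251, 245]  (not all equal)
t=20: [421, 415, 421, 415, 421, 415]  (not all equal)
t=21: [114, 108, 114, 108, 114, 108]  (not all equal)
t=22: [197, 203, 197, 203, 197, 203]  (not all equal)
t=23: [363, 357, 363, 357, 363, 357]  (not all equal)
t=24: [219, 213, 219, 213, 219, 213]  (not all equal)
t=25: [386, 392, 386, 392, 386, 392]  (not all equal)
t=26: [160, 166, 160, 166, 160, 166]  (not all equal)
t=27: [297, 291, 297, 291, 297, 291]  (not all equal)
t=28: [338, 332, 338, 332, 338, 332]  (not all equal)
t=29: [264, 258, 264, 258, 264, 258]  (not all equal)
t=30: [398, 392, 398, 392, 398, 392]  (not all equal)
t=31: [156, 150, 156, 150, 156, 150]  (not all equal)
t=32: [272, 278, 272, 278, 272, 278]  (not all equal)
t=33: [366, 372, 366, 372, 366, 372]  (not all equal)
t=34: [197, 203, 197, 203, 197, 203]  (not all equal)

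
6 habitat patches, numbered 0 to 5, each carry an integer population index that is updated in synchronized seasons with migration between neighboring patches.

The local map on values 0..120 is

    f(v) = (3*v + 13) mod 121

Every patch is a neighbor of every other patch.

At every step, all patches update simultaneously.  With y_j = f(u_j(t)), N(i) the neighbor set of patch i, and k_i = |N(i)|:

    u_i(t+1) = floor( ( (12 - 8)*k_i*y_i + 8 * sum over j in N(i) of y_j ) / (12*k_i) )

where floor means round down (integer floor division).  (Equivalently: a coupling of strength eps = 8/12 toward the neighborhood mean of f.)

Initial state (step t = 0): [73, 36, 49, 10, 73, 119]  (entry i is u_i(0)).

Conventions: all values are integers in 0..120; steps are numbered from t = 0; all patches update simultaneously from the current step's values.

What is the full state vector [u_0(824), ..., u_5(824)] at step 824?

Simulating step by step:
t=0: [73, 36, 49, 10, 73, 119]
t=1: [63, 41, 49, 50, 63, 42]
t=2: [53, 39, 44, 45, 53, 40]
t=3: [33, 25, 28, 28, 33, 25]
t=4: [101, 96, 98, 98, 101, 96]
t=5: [67, 64, 65, 65, 67, 64]
t=6: [89, 87, 87, 87, 89, 87]
t=7: [34, 33, 33, 33, 34, 33]
t=8: [113, 112, 112, 112, 113, 112]
t=9: [108, 107, 107, 107, 108, 107]
t=10: [93, 92, 92, 92, 93, 92]
t=11: [48, 47, 47, 47, 48, 47]
t=12: [34, 33, 33, 33, 34, 33]

Answer: [108, 107, 107, 107, 108, 107]
Key observation: The state at step 7, [34, 33, 33, 33, 34, 33], reappears at step 12: the system is in a cycle of period 5 from step 7 on.  Therefore the state at step 824 equals the state at step 7 + ((824 - 7) mod 5) = 9, which is [108, 107, 107, 107, 108, 107].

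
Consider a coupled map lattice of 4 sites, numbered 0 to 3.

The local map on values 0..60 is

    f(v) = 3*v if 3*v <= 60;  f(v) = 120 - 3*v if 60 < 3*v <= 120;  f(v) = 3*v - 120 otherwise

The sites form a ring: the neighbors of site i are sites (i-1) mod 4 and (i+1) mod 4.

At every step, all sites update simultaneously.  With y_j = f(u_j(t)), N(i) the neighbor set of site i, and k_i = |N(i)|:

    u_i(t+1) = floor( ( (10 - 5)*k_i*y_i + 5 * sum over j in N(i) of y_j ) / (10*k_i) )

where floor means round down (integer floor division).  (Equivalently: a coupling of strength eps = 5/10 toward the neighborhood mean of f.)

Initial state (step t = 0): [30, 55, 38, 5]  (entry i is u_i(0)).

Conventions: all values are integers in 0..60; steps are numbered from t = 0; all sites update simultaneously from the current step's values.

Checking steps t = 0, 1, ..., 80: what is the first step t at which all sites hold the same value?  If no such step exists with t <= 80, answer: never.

Simulating step by step:
t=0: [30, 55, 38, 5]  (not all equal)
t=1: [30, 31, 18, 16]  (not all equal)
t=2: [33, 34, 45, 45]  (not all equal)
t=3: [18, 18, 15, 16]  (not all equal)
t=4: [52, 51, 48, 48]  (not all equal)
t=5: [32, 31, 26, 27]  (not all equal)
t=6: [28, 30, 37, 36]  (not all equal)
t=7: [28, 26, 15, 17]  (not all equal)
t=8: [41, 41, 45, 45]  (not all equal)
t=9: [6, 6, 12, 12]  (not all equal)
t=10: [22, 22, 31, 31]  (not all equal)
t=11: [47, 47, 33, 33]  (not all equal)
t=12: [21, 21, 21, 21]  (all equal)

Answer: 12
Key observation: Synchronization is absorbing here: once all sites are equal they stay equal, and step 12 is the first all-equal step.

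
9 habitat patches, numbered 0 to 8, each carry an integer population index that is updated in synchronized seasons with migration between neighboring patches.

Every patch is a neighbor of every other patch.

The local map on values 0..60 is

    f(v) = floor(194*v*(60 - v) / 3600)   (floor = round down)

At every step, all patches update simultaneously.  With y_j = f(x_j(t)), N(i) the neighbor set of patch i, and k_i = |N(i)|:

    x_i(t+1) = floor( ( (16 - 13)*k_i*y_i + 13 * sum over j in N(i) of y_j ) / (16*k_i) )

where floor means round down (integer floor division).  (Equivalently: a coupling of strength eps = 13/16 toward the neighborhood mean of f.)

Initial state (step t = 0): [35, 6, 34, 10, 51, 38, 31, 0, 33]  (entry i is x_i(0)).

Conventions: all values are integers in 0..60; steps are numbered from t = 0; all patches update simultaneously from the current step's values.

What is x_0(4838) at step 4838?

Answer: x_0(4838) = 48
Key observation: The state at step 4, [48, 48, 48, 48, 48, 48, 48, 48, 48], reappears at step 6: the system is in a cycle of period 2 from step 4 on.  Therefore the state at step 4838 equals the state at step 4 + ((4838 - 4) mod 2) = 4, which is [48, 48, 48, 48, 48, 48, 48, 48, 48].

Derivation:
t=0: [35, 6, 34, 10, 51, 38, 31, 0, 33]
t=1: [34, 32, 34, 32, 32, 34, 34, 30, 34]
t=2: [47, 47, 47, 47, 47, 47, 47, 47, 47]
t=3: [32, 32, 32, 32, 32, 32, 32, 32, 32]
t=4: [48, 48, 48, 48, 48, 48, 48, 48, 48]
t=5: [31, 31, 31, 31, 31, 31, 31, 31, 31]
t=6: [48, 48, 48, 48, 48, 48, 48, 48, 48]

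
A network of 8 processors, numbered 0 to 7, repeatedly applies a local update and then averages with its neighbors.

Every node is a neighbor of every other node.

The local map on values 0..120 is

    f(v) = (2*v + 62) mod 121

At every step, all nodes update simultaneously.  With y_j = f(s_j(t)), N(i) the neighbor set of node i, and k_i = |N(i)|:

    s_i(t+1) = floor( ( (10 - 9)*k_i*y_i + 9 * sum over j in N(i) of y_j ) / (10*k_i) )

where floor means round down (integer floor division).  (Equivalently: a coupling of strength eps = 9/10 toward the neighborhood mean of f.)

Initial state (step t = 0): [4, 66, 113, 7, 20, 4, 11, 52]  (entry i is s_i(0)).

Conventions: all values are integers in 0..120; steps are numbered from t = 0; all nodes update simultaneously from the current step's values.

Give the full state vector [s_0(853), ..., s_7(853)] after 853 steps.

Simulating step by step:
t=0: [4, 66, 113, 7, 20, 4, 11, 52]
t=1: [70, 70, 71, 70, 69, 70, 70, 71]
t=2: [81, 81, 81, 81, 81, 81, 81, 81]
t=3: [103, 103, 103, 103, 103, 103, 103, 103]
t=4: [26, 26, 26, 26, 26, 26, 26, 26]
t=5: [114, 114, 114, 114, 114, 114, 114, 114]
t=6: [48, 48, 48, 48, 48, 48, 48, 48]
t=7: [37, 37, 37, 37, 37, 37, 37, 37]
t=8: [15, 15, 15, 15, 15, 15, 15, 15]
t=9: [92, 92, 92, 92, 92, 92, 92, 92]
t=10: [4, 4, 4, 4, 4, 4, 4, 4]
t=11: [70, 70, 70, 70, 70, 70, 70, 70]
t=12: [81, 81, 81, 81, 81, 81, 81, 81]

Answer: [103, 103, 103, 103, 103, 103, 103, 103]
Key observation: The state at step 2, [81, 81, 81, 81, 81, 81, 81, 81], reappears at step 12: the system is in a cycle of period 10 from step 2 on.  Therefore the state at step 853 equals the state at step 2 + ((853 - 2) mod 10) = 3, which is [103, 103, 103, 103, 103, 103, 103, 103].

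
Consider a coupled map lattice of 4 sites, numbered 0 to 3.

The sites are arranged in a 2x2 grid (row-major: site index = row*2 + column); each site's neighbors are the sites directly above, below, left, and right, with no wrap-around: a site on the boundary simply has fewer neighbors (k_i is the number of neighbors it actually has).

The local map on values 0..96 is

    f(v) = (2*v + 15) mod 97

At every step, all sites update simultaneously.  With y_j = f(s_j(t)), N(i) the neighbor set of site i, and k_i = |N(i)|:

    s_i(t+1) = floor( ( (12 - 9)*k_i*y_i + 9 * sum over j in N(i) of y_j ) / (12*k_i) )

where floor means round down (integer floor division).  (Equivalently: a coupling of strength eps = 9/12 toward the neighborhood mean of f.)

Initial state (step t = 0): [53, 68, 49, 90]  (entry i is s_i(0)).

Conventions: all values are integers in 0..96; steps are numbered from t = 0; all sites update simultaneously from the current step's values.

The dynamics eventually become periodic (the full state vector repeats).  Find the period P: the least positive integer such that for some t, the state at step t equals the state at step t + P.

Answer: 14
Key observation: The state at step 6, [28, 40, 40, 28], reappears at step 20 — and no state repeats earlier — so the cycle the system enters has period 14.

Derivation:
t=0: [53, 68, 49, 90]
t=1: [32, 22, 13, 26]
t=2: [57, 69, 65, 54]
t=3: [47, 35, 33, 45]
t=4: [65, 28, 27, 64]
t=5: [64, 53, 52, 64]
t=6: [28, 40, 40, 28]
t=7: [89, 77, 77, 89]
t=8: [78, 90, 90, 78]
t=9: [19, 55, 55, 19]
t=10: [34, 46, 46, 34]
t=11: [28, 64, 64, 28]
t=12: [52, 64, 64, 52]
t=13: [40, 28, 28, 40]
t=14: [77, 89, 89, 77]
t=15: [90, 78, 78, 90]
t=16: [55, 19, 19, 55]
t=17: [46, 34, 34, 46]
t=18: [64, 28, 28, 64]
t=19: [64, 52, 52, 64]
t=20: [28, 40, 40, 28]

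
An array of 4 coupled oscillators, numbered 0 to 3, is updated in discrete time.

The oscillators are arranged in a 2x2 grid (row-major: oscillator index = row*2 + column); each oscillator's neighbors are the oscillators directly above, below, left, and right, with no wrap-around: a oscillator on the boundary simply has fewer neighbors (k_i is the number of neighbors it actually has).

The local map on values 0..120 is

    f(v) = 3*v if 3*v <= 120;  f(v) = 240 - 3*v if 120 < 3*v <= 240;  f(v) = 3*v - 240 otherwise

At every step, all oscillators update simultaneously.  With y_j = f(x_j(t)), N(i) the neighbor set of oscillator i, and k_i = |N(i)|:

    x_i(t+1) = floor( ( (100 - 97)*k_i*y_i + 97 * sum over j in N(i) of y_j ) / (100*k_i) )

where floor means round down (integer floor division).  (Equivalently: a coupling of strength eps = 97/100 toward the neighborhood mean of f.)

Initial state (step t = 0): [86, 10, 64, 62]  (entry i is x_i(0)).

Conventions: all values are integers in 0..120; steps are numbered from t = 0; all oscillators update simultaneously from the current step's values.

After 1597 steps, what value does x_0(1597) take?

Answer: x_0(1597) = 30
Key observation: The state at step 32, [90, 90, 90, 90], reappears at step 34: the system is in a cycle of period 2 from step 32 on.  Therefore the state at step 1597 equals the state at step 32 + ((1597 - 32) mod 2) = 33, which is [30, 30, 30, 30].

Derivation:
t=0: [86, 10, 64, 62]
t=1: [38, 35, 36, 39]
t=2: [106, 115, 115, 106]
t=3: [104, 78, 78, 104]
t=4: [7, 70, 70, 7]
t=5: [29, 21, 21, 29]
t=6: [63, 86, 86, 63]
t=7: [18, 50, 50, 18]
t=8: [88, 55, 55, 88]
t=9: [73, 25, 25, 73]
t=10: [73, 22, 22, 73]
t=11: [64, 22, 22, 64]
t=12: [65, 48, 48, 65]
t=13: [94, 46, 46, 94]
t=14: [100, 43, 43, 100]
t=15: [109, 61, 61, 109]
t=16: [57, 86, 86, 57]
t=17: [19, 67, 67, 19]
t=18: [39, 56, 56, 39]
t=19: [73, 115, 115, 73]
t=20: [102, 23, 23, 102]
t=21: [68, 66, 66, 68]
t=22: [41, 36, 36, 41]
t=23: [108, 116, 116, 108]
t=24: [107, 84, 84, 107]
t=25: [14, 78, 78, 14]
t=26: [7, 40, 40, 7]
t=27: [117, 23, 23, 117]
t=28: [70, 109, 109, 70]
t=29: [85, 31, 31, 85]
t=30: [90, 17, 17, 90]
t=31: [50, 30, 30, 50]
t=32: [90, 90, 90, 90]
t=33: [30, 30, 30, 30]
t=34: [90, 90, 90, 90]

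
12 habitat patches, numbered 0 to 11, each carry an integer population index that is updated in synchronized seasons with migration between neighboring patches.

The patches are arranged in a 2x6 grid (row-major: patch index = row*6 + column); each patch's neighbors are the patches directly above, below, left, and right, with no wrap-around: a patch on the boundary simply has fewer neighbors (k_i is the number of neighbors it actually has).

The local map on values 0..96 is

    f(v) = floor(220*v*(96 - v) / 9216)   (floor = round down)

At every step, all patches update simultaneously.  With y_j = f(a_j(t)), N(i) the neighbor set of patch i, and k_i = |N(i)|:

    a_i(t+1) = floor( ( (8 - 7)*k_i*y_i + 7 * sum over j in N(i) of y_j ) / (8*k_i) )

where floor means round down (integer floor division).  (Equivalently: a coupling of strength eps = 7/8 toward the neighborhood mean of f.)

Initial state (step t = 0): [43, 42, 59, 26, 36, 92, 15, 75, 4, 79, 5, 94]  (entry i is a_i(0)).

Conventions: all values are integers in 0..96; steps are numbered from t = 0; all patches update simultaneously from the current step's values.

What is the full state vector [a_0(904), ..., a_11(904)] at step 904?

Answer: [54, 54, 54, 54, 54, 54, 54, 54, 54, 54, 54, 54]
Key observation: The state at step 4, [54, 54, 54, 54, 54, 54, 54, 54, 54, 54, 54, 54], reappears at step 5: the system is in a cycle of period 1 from step 4 on.  Therefore the state at step 904 equals the state at step 4 + ((904 - 4) mod 1) = 4, which is [54, 54, 54, 54, 54, 54, 54, 54, 54, 54, 54, 54].

Derivation:
t=0: [43, 42, 59, 26, 36, 92, 15, 75, 4, 79, 5, 94]
t=1: [43, 48, 37, 44, 24, 25, 43, 31, 36, 21, 26, 8]
t=2: [54, 51, 53, 44, 45, 30, 51, 52, 46, 47, 32, 39]
t=3: [54, 54, 54, 54, 50, 52, 54, 54, 54, 52, 52, 48]
t=4: [54, 54, 54, 54, 54, 54, 54, 54, 54, 54, 54, 54]
t=5: [54, 54, 54, 54, 54, 54, 54, 54, 54, 54, 54, 54]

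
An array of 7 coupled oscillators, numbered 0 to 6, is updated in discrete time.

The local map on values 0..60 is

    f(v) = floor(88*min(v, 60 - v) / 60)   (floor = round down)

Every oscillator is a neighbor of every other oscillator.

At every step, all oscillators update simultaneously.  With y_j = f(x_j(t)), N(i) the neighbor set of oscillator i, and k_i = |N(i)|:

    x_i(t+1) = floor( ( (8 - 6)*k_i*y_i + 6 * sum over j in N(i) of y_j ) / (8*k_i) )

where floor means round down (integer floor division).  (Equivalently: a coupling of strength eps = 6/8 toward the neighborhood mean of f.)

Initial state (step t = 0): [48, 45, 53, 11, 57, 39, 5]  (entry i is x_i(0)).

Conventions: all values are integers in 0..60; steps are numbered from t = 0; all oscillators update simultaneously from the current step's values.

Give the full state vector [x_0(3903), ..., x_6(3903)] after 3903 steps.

Answer: [30, 30, 30, 30, 30, 30, 30]
Key observation: The state at step 3, [30, 30, 30, 30, 30, 30, 30], reappears at step 8: the system is in a cycle of period 5 from step 3 on.  Therefore the state at step 3903 equals the state at step 3 + ((3903 - 3) mod 5) = 3, which is [30, 30, 30, 30, 30, 30, 30].

Derivation:
t=0: [48, 45, 53, 11, 57, 39, 5]
t=1: [15, 16, 14, 15, 13, 17, 14]
t=2: [21, 21, 21, 21, 21, 21, 21]
t=3: [30, 30, 30, 30, 30, 30, 30]
t=4: [44, 44, 44, 44, 44, 44, 44]
t=5: [23, 23, 23, 23, 23, 23, 23]
t=6: [33, 33, 33, 33, 33, 33, 33]
t=7: [39, 39, 39, 39, 39, 39, 39]
t=8: [30, 30, 30, 30, 30, 30, 30]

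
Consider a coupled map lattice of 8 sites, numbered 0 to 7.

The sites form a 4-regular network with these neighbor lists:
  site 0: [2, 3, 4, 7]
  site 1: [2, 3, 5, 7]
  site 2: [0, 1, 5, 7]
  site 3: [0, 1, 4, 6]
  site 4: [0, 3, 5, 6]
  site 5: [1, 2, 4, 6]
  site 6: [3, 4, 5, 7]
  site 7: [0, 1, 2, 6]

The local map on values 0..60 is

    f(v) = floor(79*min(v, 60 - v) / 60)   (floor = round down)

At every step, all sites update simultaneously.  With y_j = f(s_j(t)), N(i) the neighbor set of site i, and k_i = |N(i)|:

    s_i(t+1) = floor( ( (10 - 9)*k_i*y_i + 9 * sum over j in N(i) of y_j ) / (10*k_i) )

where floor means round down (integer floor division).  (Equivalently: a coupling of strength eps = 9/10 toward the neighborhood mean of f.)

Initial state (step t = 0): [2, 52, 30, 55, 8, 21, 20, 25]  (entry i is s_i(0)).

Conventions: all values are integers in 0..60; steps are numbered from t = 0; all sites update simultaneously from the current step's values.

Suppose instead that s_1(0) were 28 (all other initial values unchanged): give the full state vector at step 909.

Simulating step by step:
t=0: [2, 28, 30, 55, 8, 21, 20, 25]
t=1: [19, 27, 25, 17, 14, 27, 19, 26]
t=2: [26, 31, 32, 25, 25, 28, 27, 29]
t=3: [34, 35, 36, 34, 34, 35, 34, 35]
t=4: [32, 32, 32, 33, 33, 32, 33, 32]
t=5: [35, 35, 36, 35, 35, 35, 35, 35]
t=6: [31, 31, 31, 32, 32, 31, 32, 31]
t=7: [37, 37, 38, 36, 36, 37, 36, 37]
t=8: [30, 29, 29, 30, 30, 30, 30, 29]
t=9: [38, 38, 38, 38, 39, 38, 38, 38]
t=10: [27, 28, 28, 27, 27, 27, 27, 28]
t=11: [35, 35, 35, 35, 35, 35, 35, 35]
t=12: [32, 32, 32, 32, 32, 32, 32, 32]
t=13: [36, 36, 36, 36, 36, 36, 36, 36]
t=14: [31, 31, 31, 31, 31, 31, 31, 31]
t=15: [38, 38, 38, 38, 38, 38, 38, 38]
t=16: [28, 28, 28, 28, 28, 28, 28, 28]
t=17: [36, 36, 36, 36, 36, 36, 36, 36]

Answer: [36, 36, 36, 36, 36, 36, 36, 36]
Key observation: The state at step 13, [36, 36, 36, 36, 36, 36, 36, 36], reappears at step 17: the system is in a cycle of period 4 from step 13 on.  Therefore the state at step 909 equals the state at step 13 + ((909 - 13) mod 4) = 13, which is [36, 36, 36, 36, 36, 36, 36, 36].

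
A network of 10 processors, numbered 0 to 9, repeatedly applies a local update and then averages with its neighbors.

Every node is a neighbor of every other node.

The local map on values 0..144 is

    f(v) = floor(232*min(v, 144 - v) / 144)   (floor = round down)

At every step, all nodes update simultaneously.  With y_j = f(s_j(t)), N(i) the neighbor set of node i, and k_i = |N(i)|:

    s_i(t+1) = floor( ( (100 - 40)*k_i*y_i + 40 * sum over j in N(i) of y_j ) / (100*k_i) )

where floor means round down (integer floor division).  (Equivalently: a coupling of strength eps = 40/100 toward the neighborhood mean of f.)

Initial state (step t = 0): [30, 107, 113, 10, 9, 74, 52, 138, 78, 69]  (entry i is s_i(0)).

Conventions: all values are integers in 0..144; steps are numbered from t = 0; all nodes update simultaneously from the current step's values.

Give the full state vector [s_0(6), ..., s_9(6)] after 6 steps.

Answer: [62, 65, 62, 59, 59, 63, 72, 61, 65, 65]

Derivation:
t=0: [30, 107, 113, 10, 9, 74, 52, 138, 78, 69]
t=1: [53, 59, 54, 35, 34, 89, 73, 31, 85, 88]
t=2: [83, 88, 84, 67, 66, 85, 99, 63, 88, 86]
t=3: [96, 92, 95, 101, 101, 94, 82, 98, 92, 93]
t=4: [78, 81, 78, 73, 73, 79, 90, 76, 81, 80]
t=5: [105, 102, 105, 109, 109, 104, 94, 107, 102, 103]
t=6: [62, 65, 62, 59, 59, 63, 72, 61, 65, 65]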